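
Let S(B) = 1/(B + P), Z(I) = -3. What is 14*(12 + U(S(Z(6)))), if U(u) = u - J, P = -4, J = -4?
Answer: 222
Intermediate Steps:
S(B) = 1/(-4 + B) (S(B) = 1/(B - 4) = 1/(-4 + B))
U(u) = 4 + u (U(u) = u - 1*(-4) = u + 4 = 4 + u)
14*(12 + U(S(Z(6)))) = 14*(12 + (4 + 1/(-4 - 3))) = 14*(12 + (4 + 1/(-7))) = 14*(12 + (4 - ⅐)) = 14*(12 + 27/7) = 14*(111/7) = 222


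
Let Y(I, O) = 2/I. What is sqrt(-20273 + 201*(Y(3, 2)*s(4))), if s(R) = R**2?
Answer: I*sqrt(18129) ≈ 134.64*I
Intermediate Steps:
sqrt(-20273 + 201*(Y(3, 2)*s(4))) = sqrt(-20273 + 201*((2/3)*4**2)) = sqrt(-20273 + 201*((2*(1/3))*16)) = sqrt(-20273 + 201*((2/3)*16)) = sqrt(-20273 + 201*(32/3)) = sqrt(-20273 + 2144) = sqrt(-18129) = I*sqrt(18129)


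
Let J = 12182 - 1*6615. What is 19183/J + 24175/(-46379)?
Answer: 39742428/13589047 ≈ 2.9246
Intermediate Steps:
J = 5567 (J = 12182 - 6615 = 5567)
19183/J + 24175/(-46379) = 19183/5567 + 24175/(-46379) = 19183*(1/5567) + 24175*(-1/46379) = 19183/5567 - 24175/46379 = 39742428/13589047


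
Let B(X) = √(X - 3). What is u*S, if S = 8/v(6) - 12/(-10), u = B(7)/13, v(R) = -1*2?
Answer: -28/65 ≈ -0.43077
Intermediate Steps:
v(R) = -2
B(X) = √(-3 + X)
u = 2/13 (u = √(-3 + 7)/13 = √4*(1/13) = 2*(1/13) = 2/13 ≈ 0.15385)
S = -14/5 (S = 8/(-2) - 12/(-10) = 8*(-½) - 12*(-⅒) = -4 + 6/5 = -14/5 ≈ -2.8000)
u*S = (2/13)*(-14/5) = -28/65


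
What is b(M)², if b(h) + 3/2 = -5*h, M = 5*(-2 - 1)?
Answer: 21609/4 ≈ 5402.3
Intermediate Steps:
M = -15 (M = 5*(-3) = -15)
b(h) = -3/2 - 5*h
b(M)² = (-3/2 - 5*(-15))² = (-3/2 + 75)² = (147/2)² = 21609/4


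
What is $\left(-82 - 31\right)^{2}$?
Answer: $12769$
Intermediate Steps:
$\left(-82 - 31\right)^{2} = \left(-113\right)^{2} = 12769$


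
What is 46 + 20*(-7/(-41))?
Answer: 2026/41 ≈ 49.415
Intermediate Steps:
46 + 20*(-7/(-41)) = 46 + 20*(-7*(-1/41)) = 46 + 20*(7/41) = 46 + 140/41 = 2026/41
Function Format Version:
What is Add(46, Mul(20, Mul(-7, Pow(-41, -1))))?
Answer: Rational(2026, 41) ≈ 49.415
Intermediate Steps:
Add(46, Mul(20, Mul(-7, Pow(-41, -1)))) = Add(46, Mul(20, Mul(-7, Rational(-1, 41)))) = Add(46, Mul(20, Rational(7, 41))) = Add(46, Rational(140, 41)) = Rational(2026, 41)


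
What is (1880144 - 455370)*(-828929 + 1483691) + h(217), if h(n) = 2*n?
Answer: 932887874222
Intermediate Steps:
(1880144 - 455370)*(-828929 + 1483691) + h(217) = (1880144 - 455370)*(-828929 + 1483691) + 2*217 = 1424774*654762 + 434 = 932887873788 + 434 = 932887874222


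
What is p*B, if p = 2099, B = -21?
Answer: -44079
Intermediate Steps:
p*B = 2099*(-21) = -44079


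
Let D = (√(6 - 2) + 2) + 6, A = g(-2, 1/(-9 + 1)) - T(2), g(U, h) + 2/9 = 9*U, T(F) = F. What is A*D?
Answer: -1820/9 ≈ -202.22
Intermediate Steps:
g(U, h) = -2/9 + 9*U
A = -182/9 (A = (-2/9 + 9*(-2)) - 1*2 = (-2/9 - 18) - 2 = -164/9 - 2 = -182/9 ≈ -20.222)
D = 10 (D = (√4 + 2) + 6 = (2 + 2) + 6 = 4 + 6 = 10)
A*D = -182/9*10 = -1820/9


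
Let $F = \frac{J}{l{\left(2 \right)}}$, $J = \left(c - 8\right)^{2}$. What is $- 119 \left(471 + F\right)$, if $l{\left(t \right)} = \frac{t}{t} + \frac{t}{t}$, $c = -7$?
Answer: $- \frac{138873}{2} \approx -69437.0$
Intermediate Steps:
$J = 225$ ($J = \left(-7 - 8\right)^{2} = \left(-15\right)^{2} = 225$)
$l{\left(t \right)} = 2$ ($l{\left(t \right)} = 1 + 1 = 2$)
$F = \frac{225}{2} \approx 112.5$
$- 119 \left(471 + F\right) = - 119 \left(471 + \frac{225}{2}\right) = \left(-119\right) \frac{1167}{2} = - \frac{138873}{2}$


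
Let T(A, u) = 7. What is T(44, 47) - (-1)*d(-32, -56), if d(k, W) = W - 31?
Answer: -80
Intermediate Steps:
d(k, W) = -31 + W
T(44, 47) - (-1)*d(-32, -56) = 7 - (-1)*(-31 - 56) = 7 - (-1)*(-87) = 7 - 1*87 = 7 - 87 = -80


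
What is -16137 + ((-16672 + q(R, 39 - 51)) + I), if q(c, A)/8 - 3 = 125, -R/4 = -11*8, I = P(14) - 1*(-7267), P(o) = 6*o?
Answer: -24434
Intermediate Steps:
I = 7351 (I = 6*14 - 1*(-7267) = 84 + 7267 = 7351)
R = 352 (R = -(-44)*8 = -4*(-88) = 352)
q(c, A) = 1024 (q(c, A) = 24 + 8*125 = 24 + 1000 = 1024)
-16137 + ((-16672 + q(R, 39 - 51)) + I) = -16137 + ((-16672 + 1024) + 7351) = -16137 + (-15648 + 7351) = -16137 - 8297 = -24434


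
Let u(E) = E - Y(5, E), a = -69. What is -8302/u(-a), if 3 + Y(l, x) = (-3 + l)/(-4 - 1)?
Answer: -20755/181 ≈ -114.67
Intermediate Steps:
Y(l, x) = -12/5 - l/5 (Y(l, x) = -3 + (-3 + l)/(-4 - 1) = -3 + (-3 + l)/(-5) = -3 + (-3 + l)*(-⅕) = -3 + (⅗ - l/5) = -12/5 - l/5)
u(E) = 17/5 + E (u(E) = E - (-12/5 - ⅕*5) = E - (-12/5 - 1) = E - 1*(-17/5) = E + 17/5 = 17/5 + E)
-8302/u(-a) = -8302/(17/5 - 1*(-69)) = -8302/(17/5 + 69) = -8302/362/5 = -8302*5/362 = -20755/181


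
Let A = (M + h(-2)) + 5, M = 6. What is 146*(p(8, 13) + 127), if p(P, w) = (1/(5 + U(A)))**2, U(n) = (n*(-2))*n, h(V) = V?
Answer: 457041904/24649 ≈ 18542.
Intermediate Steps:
A = 9 (A = (6 - 2) + 5 = 4 + 5 = 9)
U(n) = -2*n**2 (U(n) = (-2*n)*n = -2*n**2)
p(P, w) = 1/24649 (p(P, w) = (1/(5 - 2*9**2))**2 = (1/(5 - 2*81))**2 = (1/(5 - 162))**2 = (1/(-157))**2 = (-1/157)**2 = 1/24649)
146*(p(8, 13) + 127) = 146*(1/24649 + 127) = 146*(3130424/24649) = 457041904/24649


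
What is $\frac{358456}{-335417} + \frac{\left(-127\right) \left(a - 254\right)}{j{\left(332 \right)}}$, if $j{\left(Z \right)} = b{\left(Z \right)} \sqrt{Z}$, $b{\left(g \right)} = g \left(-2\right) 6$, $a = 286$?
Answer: $- \frac{358456}{335417} + \frac{127 \sqrt{83}}{20667} \approx -1.0127$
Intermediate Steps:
$b{\left(g \right)} = - 12 g$ ($b{\left(g \right)} = - 2 g 6 = - 12 g$)
$j{\left(Z \right)} = - 12 Z^{\frac{3}{2}}$ ($j{\left(Z \right)} = - 12 Z \sqrt{Z} = - 12 Z^{\frac{3}{2}}$)
$\frac{358456}{-335417} + \frac{\left(-127\right) \left(a - 254\right)}{j{\left(332 \right)}} = \frac{358456}{-335417} + \frac{\left(-127\right) \left(286 - 254\right)}{\left(-12\right) 332^{\frac{3}{2}}} = 358456 \left(- \frac{1}{335417}\right) + \frac{\left(-127\right) 32}{\left(-12\right) 664 \sqrt{83}} = - \frac{358456}{335417} - \frac{4064}{\left(-7968\right) \sqrt{83}} = - \frac{358456}{335417} - 4064 \left(- \frac{\sqrt{83}}{661344}\right) = - \frac{358456}{335417} + \frac{127 \sqrt{83}}{20667}$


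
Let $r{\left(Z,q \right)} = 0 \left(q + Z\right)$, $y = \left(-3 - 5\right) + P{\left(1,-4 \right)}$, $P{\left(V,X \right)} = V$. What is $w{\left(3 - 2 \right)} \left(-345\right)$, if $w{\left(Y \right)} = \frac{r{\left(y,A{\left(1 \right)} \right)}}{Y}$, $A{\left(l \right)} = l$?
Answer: $0$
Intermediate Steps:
$y = -7$ ($y = \left(-3 - 5\right) + 1 = -8 + 1 = -7$)
$r{\left(Z,q \right)} = 0$ ($r{\left(Z,q \right)} = 0 \left(Z + q\right) = 0$)
$w{\left(Y \right)} = 0$ ($w{\left(Y \right)} = \frac{0}{Y} = 0$)
$w{\left(3 - 2 \right)} \left(-345\right) = 0 \left(-345\right) = 0$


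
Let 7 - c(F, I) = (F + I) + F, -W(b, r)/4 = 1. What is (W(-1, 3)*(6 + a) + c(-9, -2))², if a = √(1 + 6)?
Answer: 121 - 24*√7 ≈ 57.502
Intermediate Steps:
W(b, r) = -4 (W(b, r) = -4*1 = -4)
a = √7 ≈ 2.6458
c(F, I) = 7 - I - 2*F (c(F, I) = 7 - ((F + I) + F) = 7 - (I + 2*F) = 7 + (-I - 2*F) = 7 - I - 2*F)
(W(-1, 3)*(6 + a) + c(-9, -2))² = (-4*(6 + √7) + (7 - 1*(-2) - 2*(-9)))² = ((-24 - 4*√7) + (7 + 2 + 18))² = ((-24 - 4*√7) + 27)² = (3 - 4*√7)²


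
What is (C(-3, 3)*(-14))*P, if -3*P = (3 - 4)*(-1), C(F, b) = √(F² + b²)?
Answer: 14*√2 ≈ 19.799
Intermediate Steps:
P = -⅓ (P = -(3 - 4)*(-1)/3 = -(-1)*(-1)/3 = -⅓*1 = -⅓ ≈ -0.33333)
(C(-3, 3)*(-14))*P = (√((-3)² + 3²)*(-14))*(-⅓) = (√(9 + 9)*(-14))*(-⅓) = (√18*(-14))*(-⅓) = ((3*√2)*(-14))*(-⅓) = -42*√2*(-⅓) = 14*√2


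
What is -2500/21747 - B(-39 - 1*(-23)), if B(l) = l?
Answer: 345452/21747 ≈ 15.885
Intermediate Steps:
-2500/21747 - B(-39 - 1*(-23)) = -2500/21747 - (-39 - 1*(-23)) = -2500*1/21747 - (-39 + 23) = -2500/21747 - 1*(-16) = -2500/21747 + 16 = 345452/21747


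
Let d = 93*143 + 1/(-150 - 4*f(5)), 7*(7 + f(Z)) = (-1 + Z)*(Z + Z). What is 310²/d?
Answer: 97445400/13485179 ≈ 7.2261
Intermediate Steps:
f(Z) = -7 + 2*Z*(-1 + Z)/7 (f(Z) = -7 + ((-1 + Z)*(Z + Z))/7 = -7 + ((-1 + Z)*(2*Z))/7 = -7 + (2*Z*(-1 + Z))/7 = -7 + 2*Z*(-1 + Z)/7)
d = 13485179/1014 (d = 93*143 + 1/(-150 - 4*(-7 - 2/7*5 + (2/7)*5²)) = 13299 + 1/(-150 - 4*(-7 - 10/7 + (2/7)*25)) = 13299 + 1/(-150 - 4*(-7 - 10/7 + 50/7)) = 13299 + 1/(-150 - 4*(-9/7)) = 13299 + 1/(-150 + 36/7) = 13299 + 1/(-1014/7) = 13299 - 7/1014 = 13485179/1014 ≈ 13299.)
310²/d = 310²/(13485179/1014) = 96100*(1014/13485179) = 97445400/13485179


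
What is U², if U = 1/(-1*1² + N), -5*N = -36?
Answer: 25/961 ≈ 0.026015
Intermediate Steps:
N = 36/5 (N = -⅕*(-36) = 36/5 ≈ 7.2000)
U = 5/31 (U = 1/(-1*1² + 36/5) = 1/(-1*1 + 36/5) = 1/(-1 + 36/5) = 1/(31/5) = 5/31 ≈ 0.16129)
U² = (5/31)² = 25/961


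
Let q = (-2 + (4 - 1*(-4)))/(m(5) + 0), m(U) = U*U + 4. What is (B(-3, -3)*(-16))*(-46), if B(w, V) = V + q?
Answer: -59616/29 ≈ -2055.7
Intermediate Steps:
m(U) = 4 + U² (m(U) = U² + 4 = 4 + U²)
q = 6/29 (q = (-2 + (4 - 1*(-4)))/((4 + 5²) + 0) = (-2 + (4 + 4))/((4 + 25) + 0) = (-2 + 8)/(29 + 0) = 6/29 ≈ 0.20690)
B(w, V) = 6/29 + V (B(w, V) = V + 6/29 = 6/29 + V)
(B(-3, -3)*(-16))*(-46) = ((6/29 - 3)*(-16))*(-46) = -81/29*(-16)*(-46) = (1296/29)*(-46) = -59616/29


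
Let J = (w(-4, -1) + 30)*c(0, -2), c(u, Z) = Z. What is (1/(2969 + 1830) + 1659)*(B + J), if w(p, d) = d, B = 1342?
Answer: 10222619928/4799 ≈ 2.1302e+6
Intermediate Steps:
J = -58 (J = (-1 + 30)*(-2) = 29*(-2) = -58)
(1/(2969 + 1830) + 1659)*(B + J) = (1/(2969 + 1830) + 1659)*(1342 - 58) = (1/4799 + 1659)*1284 = (7961542/4799)*1284 = 10222619928/4799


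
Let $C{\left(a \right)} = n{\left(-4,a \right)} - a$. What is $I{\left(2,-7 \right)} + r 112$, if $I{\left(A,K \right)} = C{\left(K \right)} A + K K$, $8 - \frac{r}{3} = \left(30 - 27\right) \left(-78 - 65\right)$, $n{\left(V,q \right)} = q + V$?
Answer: $146873$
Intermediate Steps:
$n{\left(V,q \right)} = V + q$
$C{\left(a \right)} = -4$ ($C{\left(a \right)} = \left(-4 + a\right) - a = -4$)
$r = 1311$ ($r = 24 - 3 \left(30 - 27\right) \left(-78 - 65\right) = 24 - 3 \cdot 3 \left(-143\right) = 24 - -1287 = 24 + 1287 = 1311$)
$I{\left(A,K \right)} = K^{2} - 4 A$ ($I{\left(A,K \right)} = - 4 A + K K = - 4 A + K^{2} = K^{2} - 4 A$)
$I{\left(2,-7 \right)} + r 112 = \left(\left(-7\right)^{2} - 8\right) + 1311 \cdot 112 = \left(49 - 8\right) + 146832 = 41 + 146832 = 146873$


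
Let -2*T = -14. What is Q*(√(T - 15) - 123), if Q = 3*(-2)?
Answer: 738 - 12*I*√2 ≈ 738.0 - 16.971*I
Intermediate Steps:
T = 7 (T = -½*(-14) = 7)
Q = -6
Q*(√(T - 15) - 123) = -6*(√(7 - 15) - 123) = -6*(√(-8) - 123) = -6*(2*I*√2 - 123) = -6*(-123 + 2*I*√2) = 738 - 12*I*√2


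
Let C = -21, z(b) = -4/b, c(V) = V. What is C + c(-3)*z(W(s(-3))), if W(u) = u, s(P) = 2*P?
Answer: -23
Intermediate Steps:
C + c(-3)*z(W(s(-3))) = -21 - (-12)/(2*(-3)) = -21 - (-12)/(-6) = -21 - (-12)*(-1)/6 = -21 - 3*⅔ = -21 - 2 = -23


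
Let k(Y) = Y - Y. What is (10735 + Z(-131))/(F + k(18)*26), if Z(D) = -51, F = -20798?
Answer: -5342/10399 ≈ -0.51370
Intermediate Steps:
k(Y) = 0
(10735 + Z(-131))/(F + k(18)*26) = (10735 - 51)/(-20798 + 0*26) = 10684/(-20798 + 0) = 10684/(-20798) = 10684*(-1/20798) = -5342/10399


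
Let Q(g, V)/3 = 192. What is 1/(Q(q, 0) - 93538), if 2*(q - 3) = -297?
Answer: -1/92962 ≈ -1.0757e-5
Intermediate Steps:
q = -291/2 (q = 3 + (½)*(-297) = 3 - 297/2 = -291/2 ≈ -145.50)
Q(g, V) = 576 (Q(g, V) = 3*192 = 576)
1/(Q(q, 0) - 93538) = 1/(576 - 93538) = 1/(-92962) = -1/92962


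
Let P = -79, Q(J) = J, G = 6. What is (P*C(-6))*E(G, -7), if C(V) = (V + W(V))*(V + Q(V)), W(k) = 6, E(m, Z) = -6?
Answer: 0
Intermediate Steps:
C(V) = 2*V*(6 + V) (C(V) = (V + 6)*(V + V) = (6 + V)*(2*V) = 2*V*(6 + V))
(P*C(-6))*E(G, -7) = -158*(-6)*(6 - 6)*(-6) = -158*(-6)*0*(-6) = -79*0*(-6) = 0*(-6) = 0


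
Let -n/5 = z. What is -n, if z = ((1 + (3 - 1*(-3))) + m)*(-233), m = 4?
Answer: -12815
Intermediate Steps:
z = -2563 (z = ((1 + (3 - 1*(-3))) + 4)*(-233) = ((1 + (3 + 3)) + 4)*(-233) = ((1 + 6) + 4)*(-233) = (7 + 4)*(-233) = 11*(-233) = -2563)
n = 12815 (n = -5*(-2563) = 12815)
-n = -1*12815 = -12815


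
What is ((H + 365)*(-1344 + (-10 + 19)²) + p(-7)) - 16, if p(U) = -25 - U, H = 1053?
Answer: -1790968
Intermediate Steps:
((H + 365)*(-1344 + (-10 + 19)²) + p(-7)) - 16 = ((1053 + 365)*(-1344 + (-10 + 19)²) + (-25 - 1*(-7))) - 16 = (1418*(-1344 + 9²) + (-25 + 7)) - 16 = (1418*(-1344 + 81) - 18) - 16 = (1418*(-1263) - 18) - 16 = (-1790934 - 18) - 16 = -1790952 - 16 = -1790968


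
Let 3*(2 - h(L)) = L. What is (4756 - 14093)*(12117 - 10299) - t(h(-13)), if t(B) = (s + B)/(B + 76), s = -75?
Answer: -4192742296/247 ≈ -1.6975e+7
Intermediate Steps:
h(L) = 2 - L/3
t(B) = (-75 + B)/(76 + B) (t(B) = (-75 + B)/(B + 76) = (-75 + B)/(76 + B))
(4756 - 14093)*(12117 - 10299) - t(h(-13)) = (4756 - 14093)*(12117 - 10299) - (-75 + (2 - 1/3*(-13)))/(76 + (2 - 1/3*(-13))) = -9337*1818 - (-75 + (2 + 13/3))/(76 + (2 + 13/3)) = -16974666 - (-75 + 19/3)/(76 + 19/3) = -16974666 - (-206)/(247/3*3) = -16974666 - 3*(-206)/(247*3) = -16974666 - 1*(-206/247) = -16974666 + 206/247 = -4192742296/247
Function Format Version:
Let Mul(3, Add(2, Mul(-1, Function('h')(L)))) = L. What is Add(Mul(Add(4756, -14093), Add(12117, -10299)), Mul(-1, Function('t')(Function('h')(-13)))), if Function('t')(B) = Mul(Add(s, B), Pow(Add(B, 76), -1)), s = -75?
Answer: Rational(-4192742296, 247) ≈ -1.6975e+7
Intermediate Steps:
Function('h')(L) = Add(2, Mul(Rational(-1, 3), L))
Function('t')(B) = Mul(Pow(Add(76, B), -1), Add(-75, B)) (Function('t')(B) = Mul(Add(-75, B), Pow(Add(B, 76), -1)) = Mul(Add(-75, B), Pow(Add(76, B), -1)) = Mul(Pow(Add(76, B), -1), Add(-75, B)))
Add(Mul(Add(4756, -14093), Add(12117, -10299)), Mul(-1, Function('t')(Function('h')(-13)))) = Add(Mul(Add(4756, -14093), Add(12117, -10299)), Mul(-1, Mul(Pow(Add(76, Add(2, Mul(Rational(-1, 3), -13))), -1), Add(-75, Add(2, Mul(Rational(-1, 3), -13)))))) = Add(Mul(-9337, 1818), Mul(-1, Mul(Pow(Add(76, Add(2, Rational(13, 3))), -1), Add(-75, Add(2, Rational(13, 3)))))) = Add(-16974666, Mul(-1, Mul(Pow(Add(76, Rational(19, 3)), -1), Add(-75, Rational(19, 3))))) = Add(-16974666, Mul(-1, Mul(Pow(Rational(247, 3), -1), Rational(-206, 3)))) = Add(-16974666, Mul(-1, Mul(Rational(3, 247), Rational(-206, 3)))) = Add(-16974666, Mul(-1, Rational(-206, 247))) = Add(-16974666, Rational(206, 247)) = Rational(-4192742296, 247)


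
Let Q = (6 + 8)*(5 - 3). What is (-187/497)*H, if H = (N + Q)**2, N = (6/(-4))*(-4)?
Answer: -216172/497 ≈ -434.95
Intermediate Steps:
N = 6 (N = (6*(-1/4))*(-4) = -3/2*(-4) = 6)
Q = 28 (Q = 14*2 = 28)
H = 1156 (H = (6 + 28)**2 = 34**2 = 1156)
(-187/497)*H = -187/497*1156 = -216172/497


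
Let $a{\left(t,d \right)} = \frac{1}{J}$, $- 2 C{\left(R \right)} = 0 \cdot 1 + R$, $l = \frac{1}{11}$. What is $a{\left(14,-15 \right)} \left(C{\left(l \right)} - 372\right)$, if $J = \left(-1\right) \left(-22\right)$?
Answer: $- \frac{8185}{484} \approx -16.911$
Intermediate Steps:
$l = \frac{1}{11} \approx 0.090909$
$C{\left(R \right)} = - \frac{R}{2}$ ($C{\left(R \right)} = - \frac{0 \cdot 1 + R}{2} = - \frac{0 + R}{2} = - \frac{R}{2}$)
$J = 22$
$a{\left(t,d \right)} = \frac{1}{22}$
$a{\left(14,-15 \right)} \left(C{\left(l \right)} - 372\right) = \frac{\left(- \frac{1}{2}\right) \frac{1}{11} - 372}{22} = \frac{- \frac{1}{22} - 372}{22} = \frac{1}{22} \left(- \frac{8185}{22}\right) = - \frac{8185}{484}$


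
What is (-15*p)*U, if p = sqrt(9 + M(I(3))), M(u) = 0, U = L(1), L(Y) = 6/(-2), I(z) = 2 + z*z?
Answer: 135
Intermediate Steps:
I(z) = 2 + z**2
L(Y) = -3 (L(Y) = 6*(-1/2) = -3)
U = -3
p = 3 (p = sqrt(9 + 0) = sqrt(9) = 3)
(-15*p)*U = -15*3*(-3) = -45*(-3) = 135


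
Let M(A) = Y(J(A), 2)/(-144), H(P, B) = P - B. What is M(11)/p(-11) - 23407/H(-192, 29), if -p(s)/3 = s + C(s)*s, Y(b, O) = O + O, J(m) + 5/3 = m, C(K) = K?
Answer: 278075381/2625480 ≈ 105.91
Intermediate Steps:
J(m) = -5/3 + m
Y(b, O) = 2*O
p(s) = -3*s - 3*s**2 (p(s) = -3*(s + s*s) = -3*(s + s**2) = -3*s - 3*s**2)
M(A) = -1/36 (M(A) = (2*2)/(-144) = 4*(-1/144) = -1/36)
M(11)/p(-11) - 23407/H(-192, 29) = -1/(33*(1 - 11))/36 - 23407/(-192 - 1*29) = -1/(36*((-3*(-11)*(-10)))) - 23407/(-192 - 29) = -1/36/(-330) - 23407/(-221) = -1/36*(-1/330) - 23407*(-1/221) = 1/11880 + 23407/221 = 278075381/2625480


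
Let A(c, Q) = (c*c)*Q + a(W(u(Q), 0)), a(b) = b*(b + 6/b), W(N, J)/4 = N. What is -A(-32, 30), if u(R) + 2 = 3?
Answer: -30742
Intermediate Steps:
u(R) = 1 (u(R) = -2 + 3 = 1)
W(N, J) = 4*N
A(c, Q) = 22 + Q*c² (A(c, Q) = (c*c)*Q + (6 + (4*1)²) = c²*Q + (6 + 4²) = Q*c² + (6 + 16) = Q*c² + 22 = 22 + Q*c²)
-A(-32, 30) = -(22 + 30*(-32)²) = -(22 + 30*1024) = -(22 + 30720) = -1*30742 = -30742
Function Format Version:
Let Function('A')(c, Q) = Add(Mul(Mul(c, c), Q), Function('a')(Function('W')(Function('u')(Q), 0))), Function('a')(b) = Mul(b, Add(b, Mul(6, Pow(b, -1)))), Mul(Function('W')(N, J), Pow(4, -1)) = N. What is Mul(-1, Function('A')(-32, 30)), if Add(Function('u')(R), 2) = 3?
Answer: -30742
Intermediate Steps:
Function('u')(R) = 1 (Function('u')(R) = Add(-2, 3) = 1)
Function('W')(N, J) = Mul(4, N)
Function('A')(c, Q) = Add(22, Mul(Q, Pow(c, 2))) (Function('A')(c, Q) = Add(Mul(Mul(c, c), Q), Add(6, Pow(Mul(4, 1), 2))) = Add(Mul(Pow(c, 2), Q), Add(6, Pow(4, 2))) = Add(Mul(Q, Pow(c, 2)), Add(6, 16)) = Add(Mul(Q, Pow(c, 2)), 22) = Add(22, Mul(Q, Pow(c, 2))))
Mul(-1, Function('A')(-32, 30)) = Mul(-1, Add(22, Mul(30, Pow(-32, 2)))) = Mul(-1, Add(22, Mul(30, 1024))) = Mul(-1, Add(22, 30720)) = Mul(-1, 30742) = -30742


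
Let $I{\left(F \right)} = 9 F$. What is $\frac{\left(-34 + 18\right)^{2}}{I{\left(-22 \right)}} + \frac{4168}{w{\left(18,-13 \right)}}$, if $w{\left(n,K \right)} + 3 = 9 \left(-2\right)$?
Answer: $- \frac{138440}{693} \approx -199.77$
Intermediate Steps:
$w{\left(n,K \right)} = -21$ ($w{\left(n,K \right)} = -3 + 9 \left(-2\right) = -3 - 18 = -21$)
$\frac{\left(-34 + 18\right)^{2}}{I{\left(-22 \right)}} + \frac{4168}{w{\left(18,-13 \right)}} = \frac{\left(-34 + 18\right)^{2}}{9 \left(-22\right)} + \frac{4168}{-21} = \frac{\left(-16\right)^{2}}{-198} + 4168 \left(- \frac{1}{21}\right) = 256 \left(- \frac{1}{198}\right) - \frac{4168}{21} = - \frac{128}{99} - \frac{4168}{21} = - \frac{138440}{693}$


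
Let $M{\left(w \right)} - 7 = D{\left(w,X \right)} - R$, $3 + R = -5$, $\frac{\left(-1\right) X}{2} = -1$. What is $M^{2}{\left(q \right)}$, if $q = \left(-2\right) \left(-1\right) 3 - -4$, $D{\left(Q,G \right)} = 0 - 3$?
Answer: $144$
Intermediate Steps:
$X = 2$ ($X = \left(-2\right) \left(-1\right) = 2$)
$D{\left(Q,G \right)} = -3$
$R = -8$ ($R = -3 - 5 = -8$)
$q = 10$ ($q = 2 \cdot 3 + 4 = 6 + 4 = 10$)
$M{\left(w \right)} = 12$ ($M{\left(w \right)} = 7 - -5 = 7 + \left(-3 + 8\right) = 7 + 5 = 12$)
$M^{2}{\left(q \right)} = 12^{2} = 144$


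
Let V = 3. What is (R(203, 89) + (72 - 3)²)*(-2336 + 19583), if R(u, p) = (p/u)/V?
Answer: 16669443962/203 ≈ 8.2115e+7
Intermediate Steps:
R(u, p) = p/(3*u) (R(u, p) = (p/u)/3 = (p/u)*(⅓) = p/(3*u))
(R(203, 89) + (72 - 3)²)*(-2336 + 19583) = ((⅓)*89/203 + (72 - 3)²)*(-2336 + 19583) = ((⅓)*89*(1/203) + 69²)*17247 = (89/609 + 4761)*17247 = (2899538/609)*17247 = 16669443962/203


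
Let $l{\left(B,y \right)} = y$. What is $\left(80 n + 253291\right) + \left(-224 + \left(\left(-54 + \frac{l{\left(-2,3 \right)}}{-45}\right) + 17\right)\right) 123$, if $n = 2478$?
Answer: $\frac{2097099}{5} \approx 4.1942 \cdot 10^{5}$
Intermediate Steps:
$\left(80 n + 253291\right) + \left(-224 + \left(\left(-54 + \frac{l{\left(-2,3 \right)}}{-45}\right) + 17\right)\right) 123 = \left(80 \cdot 2478 + 253291\right) + \left(-224 + \left(\left(-54 + \frac{3}{-45}\right) + 17\right)\right) 123 = \left(198240 + 253291\right) + \left(-224 + \left(\left(-54 + 3 \left(- \frac{1}{45}\right)\right) + 17\right)\right) 123 = 451531 + \left(-224 + \left(\left(-54 - \frac{1}{15}\right) + 17\right)\right) 123 = 451531 + \left(-224 + \left(- \frac{811}{15} + 17\right)\right) 123 = 451531 + \left(-224 - \frac{556}{15}\right) 123 = 451531 - \frac{160556}{5} = \frac{2097099}{5}$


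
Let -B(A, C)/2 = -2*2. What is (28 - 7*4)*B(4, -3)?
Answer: 0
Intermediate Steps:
B(A, C) = 8 (B(A, C) = -(-4)*2 = -2*(-4) = 8)
(28 - 7*4)*B(4, -3) = (28 - 7*4)*8 = (28 - 28)*8 = 0*8 = 0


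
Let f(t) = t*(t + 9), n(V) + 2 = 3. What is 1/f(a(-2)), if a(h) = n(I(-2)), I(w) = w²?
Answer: ⅒ ≈ 0.10000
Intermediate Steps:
n(V) = 1 (n(V) = -2 + 3 = 1)
a(h) = 1
f(t) = t*(9 + t)
1/f(a(-2)) = 1/(1*(9 + 1)) = 1/(1*10) = 1/10 = ⅒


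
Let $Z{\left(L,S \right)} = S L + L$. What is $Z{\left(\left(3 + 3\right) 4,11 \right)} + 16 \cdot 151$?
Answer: $2704$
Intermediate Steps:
$Z{\left(L,S \right)} = L + L S$ ($Z{\left(L,S \right)} = L S + L = L + L S$)
$Z{\left(\left(3 + 3\right) 4,11 \right)} + 16 \cdot 151 = \left(3 + 3\right) 4 \left(1 + 11\right) + 16 \cdot 151 = 6 \cdot 4 \cdot 12 + 2416 = 24 \cdot 12 + 2416 = 288 + 2416 = 2704$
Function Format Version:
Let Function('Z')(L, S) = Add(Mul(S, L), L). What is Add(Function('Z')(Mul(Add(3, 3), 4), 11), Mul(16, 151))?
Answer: 2704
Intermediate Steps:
Function('Z')(L, S) = Add(L, Mul(L, S)) (Function('Z')(L, S) = Add(Mul(L, S), L) = Add(L, Mul(L, S)))
Add(Function('Z')(Mul(Add(3, 3), 4), 11), Mul(16, 151)) = Add(Mul(Mul(Add(3, 3), 4), Add(1, 11)), Mul(16, 151)) = Add(Mul(Mul(6, 4), 12), 2416) = Add(Mul(24, 12), 2416) = Add(288, 2416) = 2704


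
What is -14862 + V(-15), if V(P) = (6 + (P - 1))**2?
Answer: -14762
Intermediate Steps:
V(P) = (5 + P)**2 (V(P) = (6 + (-1 + P))**2 = (5 + P)**2)
-14862 + V(-15) = -14862 + (5 - 15)**2 = -14862 + (-10)**2 = -14862 + 100 = -14762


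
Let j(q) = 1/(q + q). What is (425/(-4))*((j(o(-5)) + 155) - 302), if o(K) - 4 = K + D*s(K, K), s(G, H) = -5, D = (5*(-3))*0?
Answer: 125375/8 ≈ 15672.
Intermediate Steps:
D = 0 (D = -15*0 = 0)
o(K) = 4 + K (o(K) = 4 + (K + 0*(-5)) = 4 + (K + 0) = 4 + K)
j(q) = 1/(2*q)
(425/(-4))*((j(o(-5)) + 155) - 302) = (425/(-4))*((1/(2*(4 - 5)) + 155) - 302) = (425*(-1/4))*(((1/2)/(-1) + 155) - 302) = -425*(((1/2)*(-1) + 155) - 302)/4 = -425*((-1/2 + 155) - 302)/4 = -425*(309/2 - 302)/4 = -425/4*(-295/2) = 125375/8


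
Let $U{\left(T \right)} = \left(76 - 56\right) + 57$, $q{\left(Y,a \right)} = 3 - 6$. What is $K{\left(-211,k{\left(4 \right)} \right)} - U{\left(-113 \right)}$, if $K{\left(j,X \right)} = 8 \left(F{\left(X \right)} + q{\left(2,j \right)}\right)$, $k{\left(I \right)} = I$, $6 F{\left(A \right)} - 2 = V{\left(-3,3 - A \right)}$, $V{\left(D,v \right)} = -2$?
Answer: $-101$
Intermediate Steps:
$q{\left(Y,a \right)} = -3$ ($q{\left(Y,a \right)} = 3 - 6 = -3$)
$F{\left(A \right)} = 0$ ($F{\left(A \right)} = \frac{1}{3} + \frac{1}{6} \left(-2\right) = \frac{1}{3} - \frac{1}{3} = 0$)
$K{\left(j,X \right)} = -24$ ($K{\left(j,X \right)} = 8 \left(0 - 3\right) = 8 \left(-3\right) = -24$)
$U{\left(T \right)} = 77$ ($U{\left(T \right)} = 20 + 57 = 77$)
$K{\left(-211,k{\left(4 \right)} \right)} - U{\left(-113 \right)} = -24 - 77 = -101$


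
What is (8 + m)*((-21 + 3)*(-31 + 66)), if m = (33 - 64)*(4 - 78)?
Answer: -1450260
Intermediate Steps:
m = 2294 (m = -31*(-74) = 2294)
(8 + m)*((-21 + 3)*(-31 + 66)) = (8 + 2294)*((-21 + 3)*(-31 + 66)) = 2302*(-18*35) = 2302*(-630) = -1450260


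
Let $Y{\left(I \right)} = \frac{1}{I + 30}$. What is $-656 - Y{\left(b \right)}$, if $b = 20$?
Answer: $- \frac{32801}{50} \approx -656.02$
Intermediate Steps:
$Y{\left(I \right)} = \frac{1}{30 + I}$
$-656 - Y{\left(b \right)} = -656 - \frac{1}{30 + 20} = -656 - \frac{1}{50} = - \frac{32801}{50}$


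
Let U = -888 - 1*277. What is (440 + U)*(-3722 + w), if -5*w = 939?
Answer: 2834605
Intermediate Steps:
w = -939/5 (w = -⅕*939 = -939/5 ≈ -187.80)
U = -1165 (U = -888 - 277 = -1165)
(440 + U)*(-3722 + w) = (440 - 1165)*(-3722 - 939/5) = -725*(-19549/5) = 2834605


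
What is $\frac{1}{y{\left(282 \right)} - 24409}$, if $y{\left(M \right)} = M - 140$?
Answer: $- \frac{1}{24267} \approx -4.1208 \cdot 10^{-5}$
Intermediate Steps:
$y{\left(M \right)} = -140 + M$
$\frac{1}{y{\left(282 \right)} - 24409} = \frac{1}{\left(-140 + 282\right) - 24409} = \frac{1}{142 - 24409} = \frac{1}{-24267} = - \frac{1}{24267}$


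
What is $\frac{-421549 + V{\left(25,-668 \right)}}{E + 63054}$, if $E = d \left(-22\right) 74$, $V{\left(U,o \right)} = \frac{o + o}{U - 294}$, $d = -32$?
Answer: $- \frac{3239867}{885010} \approx -3.6608$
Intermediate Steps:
$V{\left(U,o \right)} = \frac{2 o}{-294 + U}$
$E = 52096$ ($E = \left(-32\right) \left(-22\right) 74 = 704 \cdot 74 = 52096$)
$\frac{-421549 + V{\left(25,-668 \right)}}{E + 63054} = \frac{-421549 + 2 \left(-668\right) \frac{1}{-294 + 25}}{52096 + 63054} = \frac{-421549 + 2 \left(-668\right) \frac{1}{-269}}{115150} = \left(-421549 + 2 \left(-668\right) \left(- \frac{1}{269}\right)\right) \frac{1}{115150} = \left(-421549 + \frac{1336}{269}\right) \frac{1}{115150} = \left(- \frac{113395345}{269}\right) \frac{1}{115150} = - \frac{3239867}{885010}$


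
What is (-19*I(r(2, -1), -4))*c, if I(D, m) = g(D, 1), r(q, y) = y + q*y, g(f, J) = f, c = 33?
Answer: 1881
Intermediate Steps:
I(D, m) = D
(-19*I(r(2, -1), -4))*c = -(-19)*(1 + 2)*33 = -(-19)*3*33 = -19*(-3)*33 = 57*33 = 1881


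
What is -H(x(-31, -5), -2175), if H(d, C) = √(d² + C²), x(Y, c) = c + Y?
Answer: -3*√525769 ≈ -2175.3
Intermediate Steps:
x(Y, c) = Y + c
H(d, C) = √(C² + d²)
-H(x(-31, -5), -2175) = -√((-2175)² + (-31 - 5)²) = -√(4730625 + (-36)²) = -√(4730625 + 1296) = -√4731921 = -3*√525769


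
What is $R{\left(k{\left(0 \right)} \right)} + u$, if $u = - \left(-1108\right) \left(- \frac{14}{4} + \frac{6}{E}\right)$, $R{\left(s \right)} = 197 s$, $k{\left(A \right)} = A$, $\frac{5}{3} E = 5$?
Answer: $-1662$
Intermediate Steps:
$E = 3$ ($E = \frac{3}{5} \cdot 5 = 3$)
$u = -1662$ ($u = - \left(-1108\right) \left(- \frac{14}{4} + \frac{6}{3}\right) = - \left(-1108\right) \left(\left(-14\right) \frac{1}{4} + 6 \cdot \frac{1}{3}\right) = - \left(-1108\right) \left(- \frac{7}{2} + 2\right) = - \frac{\left(-1108\right) \left(-3\right)}{2} = \left(-1\right) 1662 = -1662$)
$R{\left(k{\left(0 \right)} \right)} + u = 197 \cdot 0 - 1662 = 0 - 1662 = -1662$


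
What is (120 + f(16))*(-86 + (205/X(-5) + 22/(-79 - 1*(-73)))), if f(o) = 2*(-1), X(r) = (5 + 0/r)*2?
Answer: -24485/3 ≈ -8161.7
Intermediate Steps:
X(r) = 10 (X(r) = (5 + 0)*2 = 5*2 = 10)
f(o) = -2
(120 + f(16))*(-86 + (205/X(-5) + 22/(-79 - 1*(-73)))) = (120 - 2)*(-86 + (205/10 + 22/(-79 - 1*(-73)))) = 118*(-86 + (205*(⅒) + 22/(-79 + 73))) = 118*(-86 + (41/2 + 22/(-6))) = 118*(-86 + (41/2 + 22*(-⅙))) = 118*(-86 + (41/2 - 11/3)) = 118*(-86 + 101/6) = 118*(-415/6) = -24485/3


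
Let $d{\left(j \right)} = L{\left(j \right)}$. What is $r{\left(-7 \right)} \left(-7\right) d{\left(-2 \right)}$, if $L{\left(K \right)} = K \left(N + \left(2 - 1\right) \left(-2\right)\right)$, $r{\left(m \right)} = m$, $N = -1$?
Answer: $294$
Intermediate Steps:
$L{\left(K \right)} = - 3 K$ ($L{\left(K \right)} = K \left(-1 + \left(2 - 1\right) \left(-2\right)\right) = K \left(-1 + 1 \left(-2\right)\right) = K \left(-1 - 2\right) = K \left(-3\right) = - 3 K$)
$d{\left(j \right)} = - 3 j$
$r{\left(-7 \right)} \left(-7\right) d{\left(-2 \right)} = \left(-7\right) \left(-7\right) \left(\left(-3\right) \left(-2\right)\right) = 49 \cdot 6 = 294$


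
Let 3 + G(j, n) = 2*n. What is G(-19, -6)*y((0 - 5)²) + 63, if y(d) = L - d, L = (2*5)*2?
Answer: 138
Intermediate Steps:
L = 20 (L = 10*2 = 20)
G(j, n) = -3 + 2*n
y(d) = 20 - d
G(-19, -6)*y((0 - 5)²) + 63 = (-3 + 2*(-6))*(20 - (0 - 5)²) + 63 = (-3 - 12)*(20 - 1*(-5)²) + 63 = -15*(20 - 1*25) + 63 = -15*(20 - 25) + 63 = -15*(-5) + 63 = 75 + 63 = 138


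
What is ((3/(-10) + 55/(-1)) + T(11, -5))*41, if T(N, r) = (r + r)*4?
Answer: -39073/10 ≈ -3907.3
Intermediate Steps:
T(N, r) = 8*r (T(N, r) = (2*r)*4 = 8*r)
((3/(-10) + 55/(-1)) + T(11, -5))*41 = ((3/(-10) + 55/(-1)) + 8*(-5))*41 = ((3*(-⅒) + 55*(-1)) - 40)*41 = ((-3/10 - 55) - 40)*41 = (-553/10 - 40)*41 = -953/10*41 = -39073/10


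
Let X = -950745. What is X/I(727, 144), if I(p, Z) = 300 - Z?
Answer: -316915/52 ≈ -6094.5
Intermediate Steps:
X/I(727, 144) = -950745/(300 - 1*144) = -950745/(300 - 144) = -950745/156 = -950745*1/156 = -316915/52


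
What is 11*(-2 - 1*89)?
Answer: -1001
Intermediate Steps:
11*(-2 - 1*89) = 11*(-2 - 89) = 11*(-91) = -1001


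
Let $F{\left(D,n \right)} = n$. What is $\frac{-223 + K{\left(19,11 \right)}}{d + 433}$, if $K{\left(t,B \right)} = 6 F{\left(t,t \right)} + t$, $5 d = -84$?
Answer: $- \frac{450}{2081} \approx -0.21624$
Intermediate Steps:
$d = - \frac{84}{5}$ ($d = \frac{1}{5} \left(-84\right) = - \frac{84}{5} \approx -16.8$)
$K{\left(t,B \right)} = 7 t$ ($K{\left(t,B \right)} = 6 t + t = 7 t$)
$\frac{-223 + K{\left(19,11 \right)}}{d + 433} = \frac{-223 + 7 \cdot 19}{- \frac{84}{5} + 433} = \frac{-223 + 133}{\frac{2081}{5}} = \left(-90\right) \frac{5}{2081} = - \frac{450}{2081}$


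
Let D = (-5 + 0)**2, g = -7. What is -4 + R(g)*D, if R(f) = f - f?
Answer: -4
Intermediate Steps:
D = 25 (D = (-5)**2 = 25)
R(f) = 0
-4 + R(g)*D = -4 + 0*25 = -4 + 0 = -4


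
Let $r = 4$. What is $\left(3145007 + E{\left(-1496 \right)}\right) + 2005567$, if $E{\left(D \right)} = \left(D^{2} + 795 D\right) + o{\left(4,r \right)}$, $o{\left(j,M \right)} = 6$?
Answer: $6199276$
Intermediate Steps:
$E{\left(D \right)} = 6 + D^{2} + 795 D$ ($E{\left(D \right)} = \left(D^{2} + 795 D\right) + 6 = 6 + D^{2} + 795 D$)
$\left(3145007 + E{\left(-1496 \right)}\right) + 2005567 = \left(3145007 + \left(6 + \left(-1496\right)^{2} + 795 \left(-1496\right)\right)\right) + 2005567 = \left(3145007 + \left(6 + 2238016 - 1189320\right)\right) + 2005567 = \left(3145007 + 1048702\right) + 2005567 = 4193709 + 2005567 = 6199276$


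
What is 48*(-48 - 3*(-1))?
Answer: -2160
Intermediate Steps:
48*(-48 - 3*(-1)) = 48*(-48 + 3) = 48*(-45) = -2160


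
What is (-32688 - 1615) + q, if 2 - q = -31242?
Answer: -3059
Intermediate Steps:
q = 31244 (q = 2 - 1*(-31242) = 2 + 31242 = 31244)
(-32688 - 1615) + q = (-32688 - 1615) + 31244 = -34303 + 31244 = -3059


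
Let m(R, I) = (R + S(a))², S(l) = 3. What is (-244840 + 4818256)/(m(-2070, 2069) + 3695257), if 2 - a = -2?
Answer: 2286708/3983873 ≈ 0.57399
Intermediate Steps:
a = 4 (a = 2 - 1*(-2) = 2 + 2 = 4)
m(R, I) = (3 + R)² (m(R, I) = (R + 3)² = (3 + R)²)
(-244840 + 4818256)/(m(-2070, 2069) + 3695257) = (-244840 + 4818256)/((3 - 2070)² + 3695257) = 4573416/((-2067)² + 3695257) = 4573416/(4272489 + 3695257) = 4573416/7967746 = 4573416*(1/7967746) = 2286708/3983873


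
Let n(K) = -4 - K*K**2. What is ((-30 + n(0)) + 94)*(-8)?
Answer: -480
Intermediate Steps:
n(K) = -4 - K**3
((-30 + n(0)) + 94)*(-8) = ((-30 + (-4 - 1*0**3)) + 94)*(-8) = ((-30 + (-4 - 1*0)) + 94)*(-8) = ((-30 + (-4 + 0)) + 94)*(-8) = ((-30 - 4) + 94)*(-8) = (-34 + 94)*(-8) = 60*(-8) = -480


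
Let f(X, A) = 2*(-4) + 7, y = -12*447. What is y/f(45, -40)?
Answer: 5364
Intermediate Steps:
y = -5364
f(X, A) = -1 (f(X, A) = -8 + 7 = -1)
y/f(45, -40) = -5364/(-1) = -5364*(-1) = 5364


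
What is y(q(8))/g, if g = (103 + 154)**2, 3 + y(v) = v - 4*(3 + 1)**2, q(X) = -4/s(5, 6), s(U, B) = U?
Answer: -339/330245 ≈ -0.0010265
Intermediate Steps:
q(X) = -4/5
y(v) = -67 + v (y(v) = -3 + (v - 4*(3 + 1)**2) = -3 + (v - 4*4**2) = -3 + (v - 4*16) = -3 + (v - 64) = -3 + (-64 + v) = -67 + v)
g = 66049 (g = 257**2 = 66049)
y(q(8))/g = (-67 - 4/5)/66049 = -339/5*1/66049 = -339/330245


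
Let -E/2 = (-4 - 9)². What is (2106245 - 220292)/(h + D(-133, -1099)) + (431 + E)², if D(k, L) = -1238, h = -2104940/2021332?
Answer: 4462351014012/626128489 ≈ 7126.9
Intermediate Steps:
h = -526235/505333 (h = -2104940*1/2021332 = -526235/505333 ≈ -1.0414)
E = -338 (E = -2*(-4 - 9)² = -2*(-13)² = -2*169 = -338)
(2106245 - 220292)/(h + D(-133, -1099)) + (431 + E)² = (2106245 - 220292)/(-526235/505333 - 1238) + (431 - 338)² = 1885953/(-626128489/505333) + 93² = 1885953*(-505333/626128489) + 8649 = -953034287349/626128489 + 8649 = 4462351014012/626128489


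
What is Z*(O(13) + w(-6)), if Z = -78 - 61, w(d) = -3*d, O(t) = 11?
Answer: -4031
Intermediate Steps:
Z = -139
Z*(O(13) + w(-6)) = -139*(11 - 3*(-6)) = -139*(11 + 18) = -139*29 = -4031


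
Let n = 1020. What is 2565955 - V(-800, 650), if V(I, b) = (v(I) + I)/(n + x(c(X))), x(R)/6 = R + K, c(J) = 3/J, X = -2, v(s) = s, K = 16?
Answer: 2840513785/1107 ≈ 2.5660e+6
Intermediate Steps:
x(R) = 96 + 6*R (x(R) = 6*(R + 16) = 6*(16 + R) = 96 + 6*R)
V(I, b) = 2*I/1107 (V(I, b) = (I + I)/(1020 + (96 + 6*(3/(-2)))) = (2*I)/(1020 + (96 + 6*(3*(-1/2)))) = (2*I)/(1020 + (96 + 6*(-3/2))) = (2*I)/(1020 + (96 - 9)) = (2*I)/(1020 + 87) = (2*I)/1107 = (2*I)*(1/1107) = 2*I/1107)
2565955 - V(-800, 650) = 2565955 - 2*(-800)/1107 = 2565955 - 1*(-1600/1107) = 2565955 + 1600/1107 = 2840513785/1107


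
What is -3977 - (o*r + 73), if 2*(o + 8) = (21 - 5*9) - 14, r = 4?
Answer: -3942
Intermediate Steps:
o = -27 (o = -8 + ((21 - 5*9) - 14)/2 = -8 + ((21 - 45) - 14)/2 = -8 + (-24 - 14)/2 = -8 + (1/2)*(-38) = -8 - 19 = -27)
-3977 - (o*r + 73) = -3977 - (-27*4 + 73) = -3977 - (-108 + 73) = -3977 - 1*(-35) = -3977 + 35 = -3942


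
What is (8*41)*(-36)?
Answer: -11808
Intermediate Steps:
(8*41)*(-36) = 328*(-36) = -11808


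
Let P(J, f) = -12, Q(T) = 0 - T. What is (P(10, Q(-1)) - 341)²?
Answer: 124609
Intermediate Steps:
Q(T) = -T
(P(10, Q(-1)) - 341)² = (-12 - 341)² = (-353)² = 124609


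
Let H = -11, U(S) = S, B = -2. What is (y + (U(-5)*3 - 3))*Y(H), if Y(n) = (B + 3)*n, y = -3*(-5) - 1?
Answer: 44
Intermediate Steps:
y = 14 (y = 15 - 1 = 14)
Y(n) = n (Y(n) = (-2 + 3)*n = 1*n = n)
(y + (U(-5)*3 - 3))*Y(H) = (14 + (-5*3 - 3))*(-11) = (14 + (-15 - 3))*(-11) = (14 - 18)*(-11) = -4*(-11) = 44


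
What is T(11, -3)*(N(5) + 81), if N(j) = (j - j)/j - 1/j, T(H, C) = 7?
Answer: 2828/5 ≈ 565.60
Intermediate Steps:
N(j) = -1/j (N(j) = 0/j - 1/j = 0 - 1/j = -1/j)
T(11, -3)*(N(5) + 81) = 7*(-1/5 + 81) = 7*(404/5) = 2828/5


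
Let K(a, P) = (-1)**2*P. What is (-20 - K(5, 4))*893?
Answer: -21432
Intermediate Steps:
K(a, P) = P (K(a, P) = 1*P = P)
(-20 - K(5, 4))*893 = (-20 - 1*4)*893 = (-20 - 4)*893 = -24*893 = -21432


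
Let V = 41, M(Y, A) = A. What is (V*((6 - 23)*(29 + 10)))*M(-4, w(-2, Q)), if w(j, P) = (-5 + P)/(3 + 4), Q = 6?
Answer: -27183/7 ≈ -3883.3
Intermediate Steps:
w(j, P) = -5/7 + P/7 (w(j, P) = (-5 + P)/7 = (-5 + P)*(1/7) = -5/7 + P/7)
(V*((6 - 23)*(29 + 10)))*M(-4, w(-2, Q)) = (41*((6 - 23)*(29 + 10)))*(-5/7 + (1/7)*6) = (41*(-17*39))*(-5/7 + 6/7) = (41*(-663))*(1/7) = -27183*1/7 = -27183/7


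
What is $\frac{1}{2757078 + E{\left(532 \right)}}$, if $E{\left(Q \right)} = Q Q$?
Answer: $\frac{1}{3040102} \approx 3.2894 \cdot 10^{-7}$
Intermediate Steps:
$E{\left(Q \right)} = Q^{2}$
$\frac{1}{2757078 + E{\left(532 \right)}} = \frac{1}{2757078 + 532^{2}} = \frac{1}{2757078 + 283024} = \frac{1}{3040102}$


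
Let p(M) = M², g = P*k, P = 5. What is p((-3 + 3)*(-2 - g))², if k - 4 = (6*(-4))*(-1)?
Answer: 0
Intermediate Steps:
k = 28 (k = 4 + (6*(-4))*(-1) = 4 - 24*(-1) = 4 + 24 = 28)
g = 140 (g = 5*28 = 140)
p((-3 + 3)*(-2 - g))² = (((-3 + 3)*(-2 - 1*140))²)² = ((0*(-2 - 140))²)² = ((0*(-142))²)² = (0²)² = 0² = 0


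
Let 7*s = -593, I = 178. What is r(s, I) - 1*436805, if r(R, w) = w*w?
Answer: -405121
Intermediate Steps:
s = -593/7 (s = (⅐)*(-593) = -593/7 ≈ -84.714)
r(R, w) = w²
r(s, I) - 1*436805 = 178² - 1*436805 = 31684 - 436805 = -405121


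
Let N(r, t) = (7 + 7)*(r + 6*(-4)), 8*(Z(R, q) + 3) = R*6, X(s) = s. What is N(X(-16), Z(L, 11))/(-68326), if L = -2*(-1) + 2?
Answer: 280/34163 ≈ 0.0081960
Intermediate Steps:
L = 4 (L = 2 + 2 = 4)
Z(R, q) = -3 + 3*R/4 (Z(R, q) = -3 + (R*6)/8 = -3 + (6*R)/8 = -3 + 3*R/4)
N(r, t) = -336 + 14*r (N(r, t) = 14*(r - 24) = 14*(-24 + r) = -336 + 14*r)
N(X(-16), Z(L, 11))/(-68326) = (-336 + 14*(-16))/(-68326) = (-336 - 224)*(-1/68326) = -560*(-1/68326) = 280/34163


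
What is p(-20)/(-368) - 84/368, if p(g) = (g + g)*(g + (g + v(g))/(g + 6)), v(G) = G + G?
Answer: -1247/644 ≈ -1.9363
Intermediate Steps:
v(G) = 2*G
p(g) = 2*g*(g + 3*g/(6 + g)) (p(g) = (g + g)*(g + (g + 2*g)/(g + 6)) = (2*g)*(g + (3*g)/(6 + g)) = (2*g)*(g + 3*g/(6 + g)) = 2*g*(g + 3*g/(6 + g)))
p(-20)/(-368) - 84/368 = (2*(-20)²*(9 - 20)/(6 - 20))/(-368) - 84/368 = (2*400*(-11)/(-14))*(-1/368) - 84*1/368 = (2*400*(-1/14)*(-11))*(-1/368) - 21/92 = (4400/7)*(-1/368) - 21/92 = -275/161 - 21/92 = -1247/644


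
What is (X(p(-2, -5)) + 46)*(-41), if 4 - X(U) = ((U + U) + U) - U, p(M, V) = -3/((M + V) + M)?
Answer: -6068/3 ≈ -2022.7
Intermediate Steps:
p(M, V) = -3/(V + 2*M)
X(U) = 4 - 2*U (X(U) = 4 - (((U + U) + U) - U) = 4 - ((2*U + U) - U) = 4 - (3*U - U) = 4 - 2*U)
(X(p(-2, -5)) + 46)*(-41) = ((4 - (-6)/(-5 + 2*(-2))) + 46)*(-41) = ((4 - (-6)/(-5 - 4)) + 46)*(-41) = ((4 - (-6)/(-9)) + 46)*(-41) = ((4 - (-6)*(-1)/9) + 46)*(-41) = ((4 - 2*⅓) + 46)*(-41) = ((4 - ⅔) + 46)*(-41) = (10/3 + 46)*(-41) = (148/3)*(-41) = -6068/3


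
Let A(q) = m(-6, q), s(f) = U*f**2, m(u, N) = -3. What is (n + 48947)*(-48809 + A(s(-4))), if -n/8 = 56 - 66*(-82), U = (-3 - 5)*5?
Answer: -253968836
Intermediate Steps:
U = -40 (U = -8*5 = -40)
n = -43744 (n = -8*(56 - 66*(-82)) = -8*(56 + 5412) = -8*5468 = -43744)
s(f) = -40*f**2
A(q) = -3
(n + 48947)*(-48809 + A(s(-4))) = (-43744 + 48947)*(-48809 - 3) = 5203*(-48812) = -253968836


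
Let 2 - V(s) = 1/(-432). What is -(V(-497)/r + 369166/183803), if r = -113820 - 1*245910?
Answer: -11473895561633/5712720755616 ≈ -2.0085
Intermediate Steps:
r = -359730 (r = -113820 - 245910 = -359730)
V(s) = 865/432 (V(s) = 2 - 1/(-432) = 2 - 1*(-1/432) = 2 + 1/432 = 865/432)
-(V(-497)/r + 369166/183803) = -((865/432)/(-359730) + 369166/183803) = -((865/432)*(-1/359730) + 369166*(1/183803)) = -(-173/31080672 + 369166/183803) = -1*11473895561633/5712720755616 = -11473895561633/5712720755616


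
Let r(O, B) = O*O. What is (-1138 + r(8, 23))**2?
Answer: 1153476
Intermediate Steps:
r(O, B) = O**2
(-1138 + r(8, 23))**2 = (-1138 + 8**2)**2 = (-1138 + 64)**2 = (-1074)**2 = 1153476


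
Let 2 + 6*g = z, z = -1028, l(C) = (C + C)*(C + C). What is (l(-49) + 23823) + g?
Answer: 99766/3 ≈ 33255.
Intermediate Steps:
l(C) = 4*C² (l(C) = (2*C)*(2*C) = 4*C²)
g = -515/3 (g = -⅓ + (⅙)*(-1028) = -⅓ - 514/3 = -515/3 ≈ -171.67)
(l(-49) + 23823) + g = (4*(-49)² + 23823) - 515/3 = (4*2401 + 23823) - 515/3 = (9604 + 23823) - 515/3 = 33427 - 515/3 = 99766/3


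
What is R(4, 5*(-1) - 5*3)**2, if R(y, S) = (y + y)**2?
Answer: 4096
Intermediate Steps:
R(y, S) = 4*y**2 (R(y, S) = (2*y)**2 = 4*y**2)
R(4, 5*(-1) - 5*3)**2 = (4*4**2)**2 = (4*16)**2 = 64**2 = 4096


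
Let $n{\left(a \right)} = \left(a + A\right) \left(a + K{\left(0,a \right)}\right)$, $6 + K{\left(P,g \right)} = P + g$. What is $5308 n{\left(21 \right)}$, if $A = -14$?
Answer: $1337616$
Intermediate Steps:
$K{\left(P,g \right)} = -6 + P + g$ ($K{\left(P,g \right)} = -6 + \left(P + g\right) = -6 + P + g$)
$n{\left(a \right)} = \left(-14 + a\right) \left(-6 + 2 a\right)$ ($n{\left(a \right)} = \left(a - 14\right) \left(a + \left(-6 + 0 + a\right)\right) = \left(-14 + a\right) \left(a + \left(-6 + a\right)\right) = \left(-14 + a\right) \left(-6 + 2 a\right)$)
$5308 n{\left(21 \right)} = 5308 \left(84 - 714 + 2 \cdot 21^{2}\right) = 5308 \left(84 - 714 + 2 \cdot 441\right) = 5308 \left(84 - 714 + 882\right) = 5308 \cdot 252 = 1337616$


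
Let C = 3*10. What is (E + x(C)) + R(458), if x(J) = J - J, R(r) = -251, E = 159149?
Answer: 158898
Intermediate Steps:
C = 30
x(J) = 0
(E + x(C)) + R(458) = (159149 + 0) - 251 = 159149 - 251 = 158898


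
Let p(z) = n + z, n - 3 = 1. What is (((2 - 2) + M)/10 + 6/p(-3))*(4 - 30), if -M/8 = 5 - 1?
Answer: -364/5 ≈ -72.800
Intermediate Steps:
n = 4 (n = 3 + 1 = 4)
M = -32 (M = -8*(5 - 1) = -8*4 = -32)
p(z) = 4 + z
(((2 - 2) + M)/10 + 6/p(-3))*(4 - 30) = (((2 - 2) - 32)/10 + 6/(4 - 3))*(4 - 30) = ((0 - 32)*(⅒) + 6/1)*(-26) = (-32*⅒ + 6*1)*(-26) = (-16/5 + 6)*(-26) = (14/5)*(-26) = -364/5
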